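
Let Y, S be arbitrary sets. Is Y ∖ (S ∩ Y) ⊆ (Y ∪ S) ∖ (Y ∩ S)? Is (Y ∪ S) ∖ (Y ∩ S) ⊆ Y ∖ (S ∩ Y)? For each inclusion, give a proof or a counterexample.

Reverse inclusion. This inclusion fails. Take Y = ∅, S = {1}; then 1 ∈ (Y ∪ S) ∖ (Y ∩ S) but 1 ∉ Y ∖ (S ∩ Y).

Forward inclusion. Let x ∈ Y ∖ (S ∩ Y). Then x ∈ Y and x ∉ S, from which x ∈ (Y ∪ S) ∖ (Y ∩ S).

Only the forward inclusion holds.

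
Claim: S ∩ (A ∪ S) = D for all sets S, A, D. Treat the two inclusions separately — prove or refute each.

Both inclusions fail.

Forward inclusion. This inclusion fails. Take S = {1}, A = ∅, D = ∅; then 1 ∈ S ∩ (A ∪ S) but 1 ∉ D.

Reverse inclusion. This inclusion fails. Take S = ∅, A = ∅, D = {1}; then 1 ∈ D but 1 ∉ S ∩ (A ∪ S).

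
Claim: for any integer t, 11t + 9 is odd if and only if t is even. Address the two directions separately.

Both directions hold.

Forward direction. Suppose 11t + 9 is odd. Since 11 is odd, 11t and t have the same parity, so 11t + 9 ≡ t + 9 (mod 2). As 9 is odd, 11t + 9 is odd exactly when t is even. Thus t is even.

Converse. Suppose t is even; write t = 2j. Then 11t + 9 = 11·(2j) + 9 = 2·11j + 9, which is odd.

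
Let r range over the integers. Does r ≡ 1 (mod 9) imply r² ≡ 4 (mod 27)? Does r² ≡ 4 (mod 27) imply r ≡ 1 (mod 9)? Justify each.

(⇒) fails and (⇐) fails.

(⇒) This fails: take r = 1. Then 1 ≡ 1 (mod 9), but 1² = 1 ≡ 1 (mod 27), not 4.

(⇐) This fails: take r = 2. Then 2² = 4 ≡ 4 (mod 27), yet 2 ≡ 2 (mod 9), not 1.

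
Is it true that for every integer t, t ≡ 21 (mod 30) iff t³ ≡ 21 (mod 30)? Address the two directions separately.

(⟹) Suppose t ≡ 21 (mod 30). Write t = 30j + 21. Then (30j + 21)³ = 27000j³ + 56700j² + 39690j + 9261 = 30(900j³ + 1890j² + 1323j + 308) + 21, so t³ ≡ 21 (mod 30).

(⟸) Conversely, suppose t³ ≡ 21 (mod 30). The only residue r in {0, …, 29} with r³ ≡ 21 (mod 30) is r = 21, so t ≡ 21 (mod 30).

Both directions hold.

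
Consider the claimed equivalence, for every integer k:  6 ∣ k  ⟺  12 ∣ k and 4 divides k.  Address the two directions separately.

(⇒) This fails: take k = 6. Certainly 6 ∣ 6, but 12 ∤ 6.

(⇐) Suppose 12 ∣ k and 4 ∣ k. Any common multiple of 12 and 4 is a multiple of their lcm; here lcm(12, 4) = 12·4/gcd(12, 4) = 48/4 = 12, so 12 ∣ k. Since 6 ∣ 12, it follows that 6 ∣ k.

Only the converse holds.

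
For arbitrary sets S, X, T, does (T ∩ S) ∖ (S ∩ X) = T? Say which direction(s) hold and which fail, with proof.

The sets are not equal: only the forward inclusion holds.

(⟹) Let x ∈ (T ∩ S) ∖ (S ∩ X). Then x ∈ S ∩ T and x ∉ X, from which x ∈ T.

(⟸) This inclusion fails. Take S = ∅, X = ∅, T = {1}; then 1 ∈ T but 1 ∉ (T ∩ S) ∖ (S ∩ X).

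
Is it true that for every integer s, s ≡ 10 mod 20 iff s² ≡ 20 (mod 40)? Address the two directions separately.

Both directions hold; the statement is true.

[⇒] Suppose s ≡ 10 (mod 20). Working modulo 40, s ∈ {10, 30}; for each such r, r² ≡ 20 (mod 40).

[⇐] Conversely, the residues r modulo 40 with r² ≡ 20 (mod 40) are exactly {10, 30}, and each is ≡ 10 (mod 20).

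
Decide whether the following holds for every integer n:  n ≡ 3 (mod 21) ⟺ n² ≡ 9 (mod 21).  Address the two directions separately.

Forward direction. Suppose n ≡ 3 (mod 21). Write n = 21j + 3. Then (21j + 3)² = 441j² + 126j + 9 = 21(21j² + 6j) + 9, so n² ≡ 9 (mod 21).

Converse. This fails: take n = 18. Then 18² = 324 ≡ 9 (mod 21), yet 18 ≡ 18 (mod 21), not 3.

Only the forward implication holds.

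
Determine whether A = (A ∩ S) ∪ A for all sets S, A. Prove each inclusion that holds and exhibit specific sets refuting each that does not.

(⊆) Let x ∈ A. Then either x ∈ A and x ∉ S; or x ∈ S ∩ A. In each case x ∈ (A ∩ S) ∪ A, so A ⊆ (A ∩ S) ∪ A.

(⊇) Let x ∈ (A ∩ S) ∪ A. Then either x ∈ A and x ∉ S; or x ∈ S ∩ A. In each case x ∈ A, so (A ∩ S) ∪ A ⊆ A.

The two sets are equal.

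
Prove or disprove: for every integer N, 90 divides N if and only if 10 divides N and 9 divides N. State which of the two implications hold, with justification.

Both directions hold.

(⇐) Suppose 10 ∣ N and 9 ∣ N. Any common multiple of 10 and 9 is a multiple of their lcm; here gcd(10, 9) = 1, so lcm(10, 9) = 10·9 = 90, so 90 ∣ N.

(⇒) If 90 ∣ N, write N = 90q. Since 90 = 9·10, N = 10·(9q), so 10 ∣ N; and since 90 = 10·9, N = 9·(10q), so 9 ∣ N.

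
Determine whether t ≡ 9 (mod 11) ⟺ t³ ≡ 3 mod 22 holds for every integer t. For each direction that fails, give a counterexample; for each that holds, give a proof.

(⇒) This fails: take t = 20. Then 20 ≡ 9 (mod 11), but 20³ = 8000 ≡ 14 (mod 22), not 3.

(⇐) Conversely, the residues r modulo 22 with r³ ≡ 3 (mod 22) are exactly {9}, and each is ≡ 9 (mod 11).

(⇒) fails; (⇐) holds.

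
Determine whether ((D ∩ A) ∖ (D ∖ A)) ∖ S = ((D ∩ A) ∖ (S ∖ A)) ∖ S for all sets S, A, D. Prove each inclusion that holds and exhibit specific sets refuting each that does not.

Both inclusions hold.

Forward inclusion. Let x ∈ ((D ∩ A) ∖ (D ∖ A)) ∖ S. Then x ∈ A ∩ D and x ∉ S, from which x ∈ ((D ∩ A) ∖ (S ∖ A)) ∖ S.

Reverse inclusion. Let x ∈ ((D ∩ A) ∖ (S ∖ A)) ∖ S. Then x ∈ A ∩ D and x ∉ S, from which x ∈ ((D ∩ A) ∖ (D ∖ A)) ∖ S.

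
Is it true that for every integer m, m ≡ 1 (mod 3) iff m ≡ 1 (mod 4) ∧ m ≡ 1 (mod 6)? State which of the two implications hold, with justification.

[⇒] This fails: m = 10 gives 10 ≡ 1 (mod 3) but 10 ≡ 2 (mod 4), so the conjunction on the right does not hold.

[⇐] Conversely, if m ≡ 1 (mod 4) and m ≡ 1 (mod 6), then by the Chinese remainder theorem m ≡ 1 (mod 12). Since 1 ≡ 1 (mod 3) and 3 ∣ 12, we get m ≡ 1 (mod 3).

Only the reverse direction holds.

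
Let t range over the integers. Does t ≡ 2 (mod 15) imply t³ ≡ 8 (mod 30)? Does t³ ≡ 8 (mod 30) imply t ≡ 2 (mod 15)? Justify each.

(⇒) This fails: take t = 17. Then 17 ≡ 2 (mod 15), but 17³ = 4913 ≡ 23 (mod 30), not 8.

(⇐) Conversely, the residues r modulo 30 with r³ ≡ 8 (mod 30) are exactly {2}, and each is ≡ 2 (mod 15).

Not equivalent: only (⇐) holds.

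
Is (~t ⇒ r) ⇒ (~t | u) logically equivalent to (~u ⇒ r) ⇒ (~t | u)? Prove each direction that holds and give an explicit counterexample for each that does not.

Forward direction. Assume the antecedent. If u is true, (~u ⇒ r) ⇒ (~t | u) reduces to true regardless of the other variables. If u is false, the antecedent forces (u = F, r = F, t = F) or (u = F, r = T, t = F), and (~u ⇒ r) ⇒ (~t | u) holds there. Either way (~u ⇒ r) ⇒ (~t | u) holds.

Converse. This fails. Under u = F, r = F, t = T, the left side is false but the right side is true.

Only the forward direction holds.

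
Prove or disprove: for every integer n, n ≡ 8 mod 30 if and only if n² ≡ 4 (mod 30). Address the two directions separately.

Only the forward implication holds.

(⇐) This fails: take n = 2. Then 2² = 4 ≡ 4 (mod 30), yet 2 ≡ 2 (mod 30), not 8.

(⇒) Suppose n ≡ 8 mod 30. Write n = 30j + 8. Then (30j + 8)² = 900j² + 480j + 64 = 30(30j² + 16j + 2) + 4, so n² ≡ 4 (mod 30).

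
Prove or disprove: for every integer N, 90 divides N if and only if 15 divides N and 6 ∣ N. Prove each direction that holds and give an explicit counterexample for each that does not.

(⟹) If 90 ∣ N, write N = 90q. Since 90 = 6·15, N = 15·(6q), so 15 ∣ N; and since 90 = 15·6, N = 6·(15q), so 6 ∣ N.

(⟸) This fails: take N = 30. Both 15 ∣ 30 and 6 ∣ 30, yet 30 is not a multiple of 90 (since 30 = 0·90 + 30), so 90 ∤ 30.

The forward direction holds; the converse fails.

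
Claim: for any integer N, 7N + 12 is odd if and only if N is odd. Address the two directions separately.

Both directions hold.

[⇒] Suppose 7N + 12 is odd. Since 7 is odd, 7N and N have the same parity, so 7N + 12 ≡ N + 12 (mod 2). As 12 is even, 7N + 12 is odd exactly when N is odd. Thus N is odd.

[⇐] Conversely, suppose N is odd; write N = 2j + 1. Then 7N + 12 = 7·(2j + 1) + 12 = 2·7j + 19, which is odd.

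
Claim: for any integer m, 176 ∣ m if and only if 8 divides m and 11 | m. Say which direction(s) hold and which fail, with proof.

Only the forward implication holds.

(⇒) If 176 ∣ m, write m = 176q. Since 176 = 22·8, m = 8·(22q), so 8 ∣ m; and since 176 = 16·11, m = 11·(16q), so 11 ∣ m.

(⇐) This fails: take m = 88. Both 8 ∣ 88 and 11 ∣ 88, yet 88 is not a multiple of 176 (since 88 = 0·176 + 88), so 176 ∤ 88.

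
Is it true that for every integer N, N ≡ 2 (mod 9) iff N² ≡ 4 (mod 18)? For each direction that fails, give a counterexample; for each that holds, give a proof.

(⇒) This fails: take N = 11. Then 11 ≡ 2 (mod 9), but 11² = 121 ≡ 13 (mod 18), not 4.

(⇐) This fails: take N = 16. Then 16² = 256 ≡ 4 (mod 18), yet 16 ≡ 7 (mod 9), not 2.

Both directions fail.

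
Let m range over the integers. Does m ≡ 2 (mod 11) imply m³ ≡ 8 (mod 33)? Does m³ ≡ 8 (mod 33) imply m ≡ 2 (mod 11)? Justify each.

(⟸) The residues r modulo 33 with r³ ≡ 8 (mod 33) are exactly {2}, and each is ≡ 2 (mod 11).

(⟹) This fails: take m = 13. Then 13 ≡ 2 (mod 11), but 13³ = 2197 ≡ 19 (mod 33), not 8.

Only the reverse direction holds.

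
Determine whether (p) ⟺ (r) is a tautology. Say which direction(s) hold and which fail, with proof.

Neither implication holds.

[⇒] This fails. Under r = F, p = T, the left side is true but the right side is false.

[⇐] This fails. Under r = T, p = F, the left side is false but the right side is true.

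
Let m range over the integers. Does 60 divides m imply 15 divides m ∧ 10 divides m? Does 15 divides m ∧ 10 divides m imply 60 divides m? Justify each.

Only the forward implication holds.

Forward direction. If 60 ∣ m, write m = 60q. Since 60 = 4·15, m = 15·(4q), so 15 ∣ m; and since 60 = 6·10, m = 10·(6q), so 10 ∣ m.

Converse. This fails: take m = 30. Both 15 ∣ 30 and 10 ∣ 30, yet 30 is not a multiple of 60 (since 30 = 0·60 + 30), so 60 ∤ 30.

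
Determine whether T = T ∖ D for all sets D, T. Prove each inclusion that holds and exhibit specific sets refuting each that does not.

Reverse inclusion. Let x ∈ T ∖ D. Then x ∈ T and x ∉ D, from which x ∈ T.

Forward inclusion. This inclusion fails. Take D = {1}, T = {1}; then 1 ∈ T but 1 ∉ T ∖ D.

Only the reverse inclusion holds.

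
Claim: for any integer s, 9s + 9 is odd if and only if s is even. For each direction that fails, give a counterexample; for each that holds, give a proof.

Converse. Suppose s is even; write s = 2j. Then 9s + 9 = 9·(2j) + 9 = 2·9j + 9, which is odd.

Forward direction. Suppose 9s + 9 is odd. Since 9 is odd, 9s and s have the same parity, so 9s + 9 ≡ s + 9 (mod 2). As 9 is odd, 9s + 9 is odd exactly when s is even. Thus s is even.

Both directions hold.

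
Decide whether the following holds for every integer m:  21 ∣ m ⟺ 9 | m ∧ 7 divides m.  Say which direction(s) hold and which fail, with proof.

(⟸) Suppose 9 ∣ m and 7 ∣ m. Any common multiple of 9 and 7 is a multiple of their lcm; here gcd(9, 7) = 1, so lcm(9, 7) = 9·7 = 63, so 63 ∣ m. Since 21 ∣ 63, it follows that 21 ∣ m.

(⟹) This fails: take m = 21. Certainly 21 ∣ 21, but 9 ∤ 21.

Only the converse holds.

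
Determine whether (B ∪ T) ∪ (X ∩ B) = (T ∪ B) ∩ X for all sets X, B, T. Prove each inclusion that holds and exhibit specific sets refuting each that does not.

(⟹) This inclusion fails. Take X = ∅, B = {1}, T = ∅; then 1 ∈ (B ∪ T) ∪ (X ∩ B) but 1 ∉ (T ∪ B) ∩ X.

(⟸) Let x ∈ (T ∪ B) ∩ X. Then either x ∈ X ∩ B and x ∉ T; or x ∈ X ∩ T and x ∉ B; or x ∈ X ∩ B ∩ T. In each case x ∈ (B ∪ T) ∪ (X ∩ B), so (T ∪ B) ∩ X ⊆ (B ∪ T) ∪ (X ∩ B).

Only the reverse inclusion holds.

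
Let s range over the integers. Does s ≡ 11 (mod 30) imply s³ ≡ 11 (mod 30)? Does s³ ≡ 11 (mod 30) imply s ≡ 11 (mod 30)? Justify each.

Forward direction. Suppose s ≡ 11 (mod 30). Write s = 30j + 11. Then (30j + 11)³ = 27000j³ + 29700j² + 10890j + 1331 = 30(900j³ + 990j² + 363j + 44) + 11, so s³ ≡ 11 (mod 30).

Converse. Suppose s³ ≡ 11 (mod 30). The only residue r in {0, …, 29} with r³ ≡ 11 (mod 30) is r = 11, so s ≡ 11 (mod 30).

Both directions hold; the statement is true.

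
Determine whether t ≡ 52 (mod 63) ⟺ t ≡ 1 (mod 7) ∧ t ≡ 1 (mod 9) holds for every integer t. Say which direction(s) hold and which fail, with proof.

(→) This fails: t = 52 gives 52 ≡ 52 (mod 63) but 52 ≡ 3 (mod 7), so the conjunction on the right does not hold.

(←) This fails: t = 1 satisfies both congruences on the right (1 ≡ 1 mod 7 and 1 ≡ 1 mod 9) yet 1 ≡ 1 (mod 63), not 52.

(⇒) fails and (⇐) fails.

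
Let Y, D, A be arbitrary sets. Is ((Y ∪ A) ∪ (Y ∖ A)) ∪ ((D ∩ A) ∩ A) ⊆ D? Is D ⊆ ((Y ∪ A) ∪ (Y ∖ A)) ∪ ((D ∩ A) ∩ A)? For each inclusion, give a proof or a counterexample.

Both inclusions fail.

Forward inclusion. This inclusion fails. Take Y = {1}, D = ∅, A = ∅; then 1 ∈ ((Y ∪ A) ∪ (Y ∖ A)) ∪ ((D ∩ A) ∩ A) but 1 ∉ D.

Reverse inclusion. This inclusion fails. Take Y = ∅, D = {1}, A = ∅; then 1 ∈ D but 1 ∉ ((Y ∪ A) ∪ (Y ∖ A)) ∪ ((D ∩ A) ∩ A).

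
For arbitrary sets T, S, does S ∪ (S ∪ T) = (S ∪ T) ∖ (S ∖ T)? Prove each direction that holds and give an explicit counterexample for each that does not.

(⊆) fails; (⊇) holds.

(⊆) This inclusion fails. Take T = ∅, S = {1}; then 1 ∈ S ∪ (S ∪ T) but 1 ∉ (S ∪ T) ∖ (S ∖ T).

(⊇) Let x ∈ (S ∪ T) ∖ (S ∖ T). Then either x ∈ T and x ∉ S; or x ∈ T ∩ S. In each case x ∈ S ∪ (S ∪ T), so (S ∪ T) ∖ (S ∖ T) ⊆ S ∪ (S ∪ T).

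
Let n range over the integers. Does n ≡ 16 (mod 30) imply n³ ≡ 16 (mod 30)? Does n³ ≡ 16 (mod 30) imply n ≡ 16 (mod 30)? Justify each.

Both directions hold; the statement is true.

Forward direction. Suppose n ≡ 16 (mod 30). Write n = 30j + 16. Then (30j + 16)³ = 27000j³ + 43200j² + 23040j + 4096 = 30(900j³ + 1440j² + 768j + 136) + 16, so n³ ≡ 16 (mod 30).

Converse. Suppose n³ ≡ 16 (mod 30). The only residue r in {0, …, 29} with r³ ≡ 16 (mod 30) is r = 16, so n ≡ 16 (mod 30).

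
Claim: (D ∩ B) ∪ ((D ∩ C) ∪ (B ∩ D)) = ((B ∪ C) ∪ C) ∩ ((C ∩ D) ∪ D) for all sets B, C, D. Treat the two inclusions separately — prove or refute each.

Both inclusions hold; the sets are equal.

(⊆) Let x ∈ (D ∩ B) ∪ ((D ∩ C) ∪ (B ∩ D)). Then either x ∈ B ∩ D and x ∉ C; or x ∈ C ∩ D and x ∉ B; or x ∈ B ∩ C ∩ D. In each case x ∈ ((B ∪ C) ∪ C) ∩ ((C ∩ D) ∪ D), so (D ∩ B) ∪ ((D ∩ C) ∪ (B ∩ D)) ⊆ ((B ∪ C) ∪ C) ∩ ((C ∩ D) ∪ D).

(⊇) Let x ∈ ((B ∪ C) ∪ C) ∩ ((C ∩ D) ∪ D). Then either x ∈ B ∩ D and x ∉ C; or x ∈ C ∩ D and x ∉ B; or x ∈ B ∩ C ∩ D. In each case x ∈ (D ∩ B) ∪ ((D ∩ C) ∪ (B ∩ D)), so ((B ∪ C) ∪ C) ∩ ((C ∩ D) ∪ D) ⊆ (D ∩ B) ∪ ((D ∩ C) ∪ (B ∩ D)).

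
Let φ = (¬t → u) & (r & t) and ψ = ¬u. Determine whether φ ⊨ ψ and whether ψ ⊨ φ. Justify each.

Both directions fail.

(⇒) This fails. Under t = T, u = T, r = T, the left side is true but the right side is false.

(⇐) This fails. Under t = F, u = F, r = F, the left side is false but the right side is true.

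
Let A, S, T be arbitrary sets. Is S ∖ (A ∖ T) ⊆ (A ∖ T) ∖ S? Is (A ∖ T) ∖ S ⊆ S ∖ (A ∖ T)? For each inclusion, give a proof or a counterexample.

Forward inclusion. This inclusion fails. Take A = ∅, S = {1}, T = ∅; then 1 ∈ S ∖ (A ∖ T) but 1 ∉ (A ∖ T) ∖ S.

Reverse inclusion. This inclusion fails. Take A = {1}, S = ∅, T = ∅; then 1 ∈ (A ∖ T) ∖ S but 1 ∉ S ∖ (A ∖ T).

Both inclusions fail.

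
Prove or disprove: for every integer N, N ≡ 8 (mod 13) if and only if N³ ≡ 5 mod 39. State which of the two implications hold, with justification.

(⇒) fails and (⇐) fails.

[⇒] This fails: take N = 21. Then 21 ≡ 8 (mod 13), but 21³ = 9261 ≡ 18 (mod 39), not 5.

[⇐] This fails: take N = 11. Then 11³ = 1331 ≡ 5 (mod 39), yet 11 ≡ 11 (mod 13), not 8.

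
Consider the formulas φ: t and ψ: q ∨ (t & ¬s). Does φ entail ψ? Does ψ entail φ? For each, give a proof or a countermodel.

Forward direction. This fails. Under s = T, t = T, q = F, the left side is true but the right side is false.

Converse. This fails. Under s = F, t = F, q = T, the left side is false but the right side is true.

Both directions fail.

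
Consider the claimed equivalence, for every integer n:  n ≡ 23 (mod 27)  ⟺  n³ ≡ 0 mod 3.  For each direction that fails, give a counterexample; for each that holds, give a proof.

(⟹) This fails: take n = 23. Then 23 ≡ 23 (mod 27), but 23³ = 12167 ≡ 2 (mod 3), not 0.

(⟸) This fails: take n = 0. Then 0³ = 0 ≡ 0 (mod 3), yet 0 ≡ 0 (mod 27), not 23.

(⇒) fails and (⇐) fails.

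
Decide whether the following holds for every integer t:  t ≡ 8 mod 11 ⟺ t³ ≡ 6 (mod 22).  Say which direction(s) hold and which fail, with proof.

(⟹) This fails: take t = 19. Then 19 ≡ 8 (mod 11), but 19³ = 6859 ≡ 17 (mod 22), not 6.

(⟸) Conversely, the residues r modulo 22 with r³ ≡ 6 (mod 22) are exactly {8}, and each is ≡ 8 (mod 11).

(⇒) fails; (⇐) holds.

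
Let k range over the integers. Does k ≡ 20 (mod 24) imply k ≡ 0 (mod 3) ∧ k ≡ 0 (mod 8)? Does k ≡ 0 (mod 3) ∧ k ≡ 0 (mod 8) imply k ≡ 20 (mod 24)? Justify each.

(⇒) fails and (⇐) fails.

(→) This fails: k = 20 gives 20 ≡ 20 (mod 24) but 20 ≡ 2 (mod 3), so the conjunction on the right does not hold.

(←) This fails: k = 0 satisfies both congruences on the right (0 ≡ 0 mod 3 and 0 ≡ 0 mod 8) yet 0 ≡ 0 (mod 24), not 20.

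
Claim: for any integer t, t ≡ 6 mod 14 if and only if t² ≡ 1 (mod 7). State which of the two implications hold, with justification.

(→) Suppose t ≡ 6 (mod 14). Then t² ≡ 6² = 36 (mod 14), and since 7 ∣ 14, also t² ≡ 1 (mod 7).

(←) This fails: take t = 1. Then 1² = 1 ≡ 1 (mod 7), yet 1 ≡ 1 (mod 14), not 6.

Only the forward direction holds.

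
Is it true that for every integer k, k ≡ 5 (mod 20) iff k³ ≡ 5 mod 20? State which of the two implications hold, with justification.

Both directions hold; the statement is true.

(←) Suppose k³ ≡ 5 (mod 20). The only residue r in {0, …, 19} with r³ ≡ 5 (mod 20) is r = 5, so k ≡ 5 (mod 20).

(→) Suppose k ≡ 5 (mod 20). Write k = 20j + 5. Then (20j + 5)³ = 8000j³ + 6000j² + 1500j + 125 = 20(400j³ + 300j² + 75j + 6) + 5, so k³ ≡ 5 (mod 20).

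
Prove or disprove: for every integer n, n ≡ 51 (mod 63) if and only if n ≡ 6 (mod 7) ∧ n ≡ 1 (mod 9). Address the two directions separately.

Both directions fail.

Forward direction. This fails: n = 51 gives 51 ≡ 51 (mod 63) but 51 ≡ 2 (mod 7), so the conjunction on the right does not hold.

Converse. This fails: n = 55 satisfies both congruences on the right (55 ≡ 6 mod 7 and 55 ≡ 1 mod 9) yet 55 ≡ 55 (mod 63), not 51.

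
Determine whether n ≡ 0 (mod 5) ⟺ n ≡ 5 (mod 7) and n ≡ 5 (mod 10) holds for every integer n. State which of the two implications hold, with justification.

(⇒) fails; (⇐) holds.

Forward direction. This fails: n = 0 gives 0 ≡ 0 (mod 5) but 0 ≡ 0 (mod 7), so the conjunction on the right does not hold.

Converse. If n ≡ 5 (mod 7) and n ≡ 5 (mod 10), then by the Chinese remainder theorem n ≡ 5 (mod 70). Since 5 ≡ 0 (mod 5) and 5 ∣ 70, we get n ≡ 0 (mod 5).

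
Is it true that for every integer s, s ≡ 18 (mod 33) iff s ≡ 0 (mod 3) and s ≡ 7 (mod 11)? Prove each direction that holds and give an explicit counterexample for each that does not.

(⟹) Suppose s ≡ 18 (mod 33); write s = 33j + 18. Since 3 ∣ 33, reducing mod 3 gives s ≡ 18 ≡ 0 (mod 3); since 11 ∣ 33, reducing mod 11 gives s ≡ 18 ≡ 7 (mod 11).

(⟸) Conversely, if s ≡ 0 (mod 3) and s ≡ 7 (mod 11), then by the Chinese remainder theorem s ≡ 18 (mod 33). This is exactly s ≡ 18 (mod 33).

Both implications hold.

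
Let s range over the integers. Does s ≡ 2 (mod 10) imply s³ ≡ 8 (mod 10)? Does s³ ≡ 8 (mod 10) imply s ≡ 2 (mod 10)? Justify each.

(⇒) Suppose s ≡ 2 (mod 10). Write s = 10j + 2. Then (10j + 2)³ = 1000j³ + 600j² + 120j + 8 = 10(100j³ + 60j² + 12j) + 8, so s³ ≡ 8 (mod 10).

(⇐) For the converse, argue contrapositively. If s ≢ 2 (mod 10), then s is congruent to one of 0, 1, 3, 4, 5, 6, 7, 8, 9 modulo 10, and these give s³ ≡ 0, 1, 7, 4, 5, 6, 3, 2, 9 respectively — never 8.

Both implications hold.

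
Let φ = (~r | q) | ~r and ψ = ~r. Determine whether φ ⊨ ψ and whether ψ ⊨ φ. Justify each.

Not equivalent: only (⇐) holds.

(⟹) This fails. Under q = T, r = T, the left side is true but the right side is false.

(⟸) Assume the antecedent. If q is true, (~r | q) | ~r reduces to true regardless of the other variables. If q is false, the antecedent forces (q = F, r = F), and (~r | q) | ~r holds there. Either way (~r | q) | ~r holds.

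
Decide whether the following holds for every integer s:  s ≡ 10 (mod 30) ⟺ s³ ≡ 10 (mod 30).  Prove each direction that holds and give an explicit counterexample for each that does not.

Both implications hold.

Forward direction. Suppose s ≡ 10 (mod 30). Write s = 30j + 10. Then (30j + 10)³ = 27000j³ + 27000j² + 9000j + 1000 = 30(900j³ + 900j² + 300j + 33) + 10, so s³ ≡ 10 (mod 30).

Converse. Suppose s³ ≡ 10 (mod 30). The only residue r in {0, …, 29} with r³ ≡ 10 (mod 30) is r = 10, so s ≡ 10 (mod 30).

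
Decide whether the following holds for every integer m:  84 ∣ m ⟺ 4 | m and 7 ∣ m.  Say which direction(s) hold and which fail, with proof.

The forward direction holds; the converse fails.

Forward direction. If 84 ∣ m, write m = 84q. Since 84 = 21·4, m = 4·(21q), so 4 ∣ m; and since 84 = 12·7, m = 7·(12q), so 7 ∣ m.

Converse. This fails: take m = 28. Both 4 ∣ 28 and 7 ∣ 28, yet 28 is not a multiple of 84 (since 28 = 0·84 + 28), so 84 ∤ 28.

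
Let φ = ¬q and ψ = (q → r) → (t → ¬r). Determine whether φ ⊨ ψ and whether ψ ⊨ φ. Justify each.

(⟹) This fails. Under r = T, q = F, t = T, the left side is true but the right side is false.

(⟸) This fails. Under r = F, q = T, t = F, the left side is false but the right side is true.

Both directions fail.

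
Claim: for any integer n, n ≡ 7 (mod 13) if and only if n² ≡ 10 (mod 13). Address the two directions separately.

(⇒) holds; (⇐) fails.

(→) Suppose n ≡ 7 (mod 13). Write n = 13j + 7. Then (13j + 7)² = 169j² + 182j + 49 = 13(13j² + 14j + 3) + 10, so n² ≡ 10 (mod 13).

(←) This fails: take n = 6. Then 6² = 36 ≡ 10 (mod 13), yet 6 ≡ 6 (mod 13), not 7.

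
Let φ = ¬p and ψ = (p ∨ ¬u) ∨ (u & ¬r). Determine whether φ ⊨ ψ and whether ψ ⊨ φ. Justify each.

Both directions fail.

(→) This fails. Under p = F, r = T, u = T, the left side is true but the right side is false.

(←) This fails. Under p = T, r = F, u = F, the left side is false but the right side is true.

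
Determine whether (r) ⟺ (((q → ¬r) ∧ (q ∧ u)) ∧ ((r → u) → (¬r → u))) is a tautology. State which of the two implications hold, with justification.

Both directions fail.

(⇒) This fails. Under r = T, q = F, u = F, the left side is true but the right side is false.

(⇐) This fails. Under r = F, q = T, u = T, the left side is false but the right side is true.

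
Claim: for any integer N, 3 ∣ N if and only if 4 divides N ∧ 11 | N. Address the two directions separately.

Forward direction. This fails: take N = 3. Certainly 3 ∣ 3, but 4 ∤ 3.

Converse. This fails: take N = 44. Both 4 ∣ 44 and 11 ∣ 44, yet 44 is not a multiple of 3 (since 44 = 14·3 + 2), so 3 ∤ 44.

Both directions fail.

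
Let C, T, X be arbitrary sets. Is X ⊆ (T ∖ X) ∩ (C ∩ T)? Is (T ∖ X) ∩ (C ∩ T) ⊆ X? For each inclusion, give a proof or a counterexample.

(⟹) This inclusion fails. Take C = ∅, T = ∅, X = {1}; then 1 ∈ X but 1 ∉ (T ∖ X) ∩ (C ∩ T).

(⟸) This inclusion fails. Take C = {1}, T = {1}, X = ∅; then 1 ∈ (T ∖ X) ∩ (C ∩ T) but 1 ∉ X.

Both inclusions fail.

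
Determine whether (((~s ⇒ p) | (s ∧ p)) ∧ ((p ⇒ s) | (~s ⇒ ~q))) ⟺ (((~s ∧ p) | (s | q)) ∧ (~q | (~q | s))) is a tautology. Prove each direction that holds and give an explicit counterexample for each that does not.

Forward direction. Assume the antecedent. If s is true, the consequent reduces to true regardless of the other variables. If s is false, the antecedent forces (s = F, q = F, p = T), and the consequent holds there. Either way the consequent holds.

Converse. Assume the antecedent. If s is true, the consequent reduces to true regardless of the other variables. If s is false, the antecedent forces (s = F, q = F, p = T), and the consequent holds there. Either way the consequent holds.

Both directions hold; the statement is true.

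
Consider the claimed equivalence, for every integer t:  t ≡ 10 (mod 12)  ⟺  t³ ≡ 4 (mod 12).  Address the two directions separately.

Only the forward implication holds.

[⇒] Suppose t ≡ 10 (mod 12). Write t = 12j + 10. Then (12j + 10)³ = 1728j³ + 4320j² + 3600j + 1000 = 12(144j³ + 360j² + 300j + 83) + 4, so t³ ≡ 4 (mod 12).

[⇐] This fails: take t = 4. Then 4³ = 64 ≡ 4 (mod 12), yet 4 ≡ 4 (mod 12), not 10.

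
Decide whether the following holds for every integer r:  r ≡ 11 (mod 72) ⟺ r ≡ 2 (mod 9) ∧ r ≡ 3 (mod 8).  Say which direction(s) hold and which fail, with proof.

(→) Suppose r ≡ 11 (mod 72); write r = 72j + 11. Since 9 ∣ 72, reducing mod 9 gives r ≡ 11 ≡ 2 (mod 9); since 8 ∣ 72, reducing mod 8 gives r ≡ 11 ≡ 3 (mod 8).

(←) Conversely, if r ≡ 2 (mod 9) and r ≡ 3 (mod 8), then by the Chinese remainder theorem r ≡ 11 (mod 72). This is exactly r ≡ 11 (mod 72).

Both implications hold.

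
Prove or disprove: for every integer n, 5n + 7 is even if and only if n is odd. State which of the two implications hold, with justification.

(←) Suppose n is odd; write n = 2j + 1. Then 5n + 7 = 5·(2j + 1) + 7 = 2·5j + 12, which is even.

(→) Suppose 5n + 7 is even. Since 5 is odd, 5n and n have the same parity, so 5n + 7 ≡ n + 7 (mod 2). As 7 is odd, 5n + 7 is even exactly when n is odd. Thus n is odd.

The biconditional holds.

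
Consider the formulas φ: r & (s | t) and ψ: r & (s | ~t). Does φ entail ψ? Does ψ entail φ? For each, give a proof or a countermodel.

Forward direction. This fails. Under t = T, r = T, s = F, the left side is true but the right side is false.

Converse. This fails. Under t = F, r = T, s = F, the left side is false but the right side is true.

Both directions fail.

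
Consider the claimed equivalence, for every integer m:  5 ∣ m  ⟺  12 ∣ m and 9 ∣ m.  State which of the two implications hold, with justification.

Forward direction. This fails: take m = 5. Certainly 5 ∣ 5, but 12 ∤ 5.

Converse. This fails: take m = 36. Both 12 ∣ 36 and 9 ∣ 36, yet 36 is not a multiple of 5 (since 36 = 7·5 + 1), so 5 ∤ 36.

(⇒) fails and (⇐) fails.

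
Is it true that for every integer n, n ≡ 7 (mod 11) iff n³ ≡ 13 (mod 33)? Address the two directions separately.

(⇒) fails; (⇐) holds.

[⇐] The residues r modulo 33 with r³ ≡ 13 (mod 33) are exactly {7}, and each is ≡ 7 (mod 11).

[⇒] This fails: take n = 18. Then 18 ≡ 7 (mod 11), but 18³ = 5832 ≡ 24 (mod 33), not 13.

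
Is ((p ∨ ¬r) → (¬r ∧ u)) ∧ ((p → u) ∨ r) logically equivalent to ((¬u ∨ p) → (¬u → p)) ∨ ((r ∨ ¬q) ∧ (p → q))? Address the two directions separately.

Only the forward direction holds.

(⟸) This fails. Under u = F, q = F, p = F, r = F, the left side is false but the right side is true.

(⟹) Assume the antecedent. If u is true, the consequent reduces to true regardless of the other variables. If u is false, the antecedent forces (u = F, q = F, p = F, r = T) or (u = F, q = T, p = F, r = T), and the consequent holds there. Either way the consequent holds.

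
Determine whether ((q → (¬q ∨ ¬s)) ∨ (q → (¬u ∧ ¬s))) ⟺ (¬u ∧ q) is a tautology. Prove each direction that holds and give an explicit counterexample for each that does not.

(→) This fails. Under s = F, u = F, q = F, the left side is true but the right side is false.

(←) This fails. Under s = T, u = F, q = T, the left side is false but the right side is true.

Neither direction holds.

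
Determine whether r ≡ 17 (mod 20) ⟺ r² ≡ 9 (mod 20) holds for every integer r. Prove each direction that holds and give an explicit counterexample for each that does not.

Only the forward direction holds.

(→) Suppose r ≡ 17 (mod 20). Write r = 20j + 17. Then (20j + 17)² = 400j² + 680j + 289 = 20(20j² + 34j + 14) + 9, so r² ≡ 9 (mod 20).

(←) This fails: take r = 3. Then 3² = 9 ≡ 9 (mod 20), yet 3 ≡ 3 (mod 20), not 17.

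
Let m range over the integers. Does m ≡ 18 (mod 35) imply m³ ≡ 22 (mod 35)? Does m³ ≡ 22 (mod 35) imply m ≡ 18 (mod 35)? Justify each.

(→) Suppose m ≡ 18 (mod 35). Write m = 35j + 18. Then (35j + 18)³ = 42875j³ + 66150j² + 34020j + 5832 = 35(1225j³ + 1890j² + 972j + 166) + 22, so m³ ≡ 22 (mod 35).

(←) This fails: take m = 8. Then 8³ = 512 ≡ 22 (mod 35), yet 8 ≡ 8 (mod 35), not 18.

Not equivalent: only (⇒) holds.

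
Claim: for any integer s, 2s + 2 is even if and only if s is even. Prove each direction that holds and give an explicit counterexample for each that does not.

Forward direction. This fails: take s = 3. Then 2s + 2 = 8, which is even, yet s = 3 is odd, not even.

Converse. Suppose s is even. Since 2 is even, 2s is even for every s, so 2s + 2 has the same parity as 2, which is even. Hence 2s + 2 is even.

(⇒) fails; (⇐) holds.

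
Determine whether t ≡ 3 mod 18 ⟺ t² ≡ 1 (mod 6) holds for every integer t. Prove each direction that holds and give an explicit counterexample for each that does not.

[⇒] This fails: take t = 3. Then 3 ≡ 3 (mod 18), but 3² = 9 ≡ 3 (mod 6), not 1.

[⇐] This fails: take t = 1. Then 1² = 1 ≡ 1 (mod 6), yet 1 ≡ 1 (mod 18), not 3.

Neither direction holds.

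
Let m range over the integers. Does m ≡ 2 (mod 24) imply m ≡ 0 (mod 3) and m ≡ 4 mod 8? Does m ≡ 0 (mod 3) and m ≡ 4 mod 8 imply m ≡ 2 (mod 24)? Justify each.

(⟹) This fails: m = 2 gives 2 ≡ 2 (mod 24) but 2 ≡ 2 (mod 3), so the conjunction on the right does not hold.

(⟸) This fails: m = 12 satisfies both congruences on the right (12 ≡ 0 mod 3 and 12 ≡ 4 mod 8) yet 12 ≡ 12 (mod 24), not 2.

Neither implication holds.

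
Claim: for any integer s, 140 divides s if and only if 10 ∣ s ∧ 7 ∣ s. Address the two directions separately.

Only the forward implication holds.

(←) This fails: take s = 70. Both 10 ∣ 70 and 7 ∣ 70, yet 70 is not a multiple of 140 (since 70 = 0·140 + 70), so 140 ∤ 70.

(→) If 140 ∣ s, write s = 140q. Since 140 = 14·10, s = 10·(14q), so 10 ∣ s; and since 140 = 20·7, s = 7·(20q), so 7 ∣ s.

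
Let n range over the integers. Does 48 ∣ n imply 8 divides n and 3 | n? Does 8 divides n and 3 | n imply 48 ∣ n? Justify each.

Only the forward implication holds.

(→) If 48 ∣ n, write n = 48q. Since 48 = 6·8, n = 8·(6q), so 8 ∣ n; and since 48 = 16·3, n = 3·(16q), so 3 ∣ n.

(←) This fails: take n = 24. Both 8 ∣ 24 and 3 ∣ 24, yet 24 is not a multiple of 48 (since 24 = 0·48 + 24), so 48 ∤ 24.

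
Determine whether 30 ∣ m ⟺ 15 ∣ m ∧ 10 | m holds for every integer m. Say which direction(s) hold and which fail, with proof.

The biconditional holds.

[⇐] Suppose 15 ∣ m and 10 ∣ m. Any common multiple of 15 and 10 is a multiple of their lcm; here lcm(15, 10) = 15·10/gcd(15, 10) = 150/5 = 30, so 30 ∣ m.

[⇒] If 30 ∣ m, write m = 30q. Since 30 = 2·15, m = 15·(2q), so 15 ∣ m; and since 30 = 3·10, m = 10·(3q), so 10 ∣ m.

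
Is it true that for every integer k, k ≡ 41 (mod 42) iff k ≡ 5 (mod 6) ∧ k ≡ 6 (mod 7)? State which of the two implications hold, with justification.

Equivalent; both directions hold.

(⇒) Suppose k ≡ 41 (mod 42); write k = 42j + 41. Since 6 ∣ 42, reducing mod 6 gives k ≡ 41 ≡ 5 (mod 6); since 7 ∣ 42, reducing mod 7 gives k ≡ 41 ≡ 6 (mod 7).

(⇐) Conversely, if k ≡ 5 (mod 6) and k ≡ 6 (mod 7), then by the Chinese remainder theorem k ≡ 41 (mod 42). This is exactly k ≡ 41 (mod 42).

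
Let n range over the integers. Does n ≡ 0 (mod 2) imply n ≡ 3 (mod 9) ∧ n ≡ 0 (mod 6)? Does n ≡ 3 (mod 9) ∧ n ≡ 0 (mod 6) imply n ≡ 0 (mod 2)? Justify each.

(←) If n ≡ 3 (mod 9) and n ≡ 0 (mod 6), then by the Chinese remainder theorem n ≡ 12 (mod 18). Since 12 ≡ 0 (mod 2) and 2 ∣ 18, we get n ≡ 0 (mod 2).

(→) This fails: n = 0 gives 0 ≡ 0 (mod 2) but 0 ≡ 0 (mod 9), so the conjunction on the right does not hold.

Only the converse holds.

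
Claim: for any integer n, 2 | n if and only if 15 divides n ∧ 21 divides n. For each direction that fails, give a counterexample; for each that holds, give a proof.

Both directions fail.

[⇒] This fails: take n = 2. Certainly 2 ∣ 2, but 15 ∤ 2.

[⇐] This fails: take n = 105. Both 15 ∣ 105 and 21 ∣ 105, yet 105 is not a multiple of 2 (since 105 = 52·2 + 1), so 2 ∤ 105.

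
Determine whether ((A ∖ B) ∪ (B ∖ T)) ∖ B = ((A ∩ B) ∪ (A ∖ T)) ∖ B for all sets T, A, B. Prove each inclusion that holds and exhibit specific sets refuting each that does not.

(⟹) This inclusion fails. Take T = {1}, A = {1}, B = ∅; then 1 ∈ ((A ∖ B) ∪ (B ∖ T)) ∖ B but 1 ∉ ((A ∩ B) ∪ (A ∖ T)) ∖ B.

(⟸) Let x ∈ ((A ∩ B) ∪ (A ∖ T)) ∖ B. Then x ∈ A and x ∉ T, B, from which x ∈ ((A ∖ B) ∪ (B ∖ T)) ∖ B.

(⊆) fails; (⊇) holds.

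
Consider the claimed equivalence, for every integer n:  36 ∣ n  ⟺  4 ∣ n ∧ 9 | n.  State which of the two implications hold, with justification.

Converse. Suppose 4 ∣ n and 9 ∣ n. Any common multiple of 4 and 9 is a multiple of their lcm; here gcd(4, 9) = 1, so lcm(4, 9) = 4·9 = 36, so 36 ∣ n.

Forward direction. If 36 ∣ n, write n = 36q. Since 36 = 9·4, n = 4·(9q), so 4 ∣ n; and since 36 = 4·9, n = 9·(4q), so 9 ∣ n.

Equivalent; both directions hold.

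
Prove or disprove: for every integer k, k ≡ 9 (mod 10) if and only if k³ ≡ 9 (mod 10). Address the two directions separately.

Both directions hold.

Forward direction. Suppose k ≡ 9 (mod 10). Write k = 10j + 9. Then (10j + 9)³ = 1000j³ + 2700j² + 2430j + 729 = 10(100j³ + 270j² + 243j + 72) + 9, so k³ ≡ 9 (mod 10).

Converse. Suppose k³ ≡ 9 (mod 10). The only residue r in {0, …, 9} with r³ ≡ 9 (mod 10) is r = 9, so k ≡ 9 (mod 10).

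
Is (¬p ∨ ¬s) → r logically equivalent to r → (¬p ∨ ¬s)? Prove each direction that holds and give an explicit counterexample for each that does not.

Both directions fail.

Forward direction. This fails. Under p = T, s = T, r = T, the left side is true but the right side is false.

Converse. This fails. Under p = F, s = F, r = F, the left side is false but the right side is true.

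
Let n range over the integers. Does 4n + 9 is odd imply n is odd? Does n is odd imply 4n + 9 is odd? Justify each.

(⟹) This fails: take n = 6. Then 4n + 9 = 33, which is odd, yet n = 6 is even, not odd.

(⟸) Suppose n is odd. Since 4 is even, 4n is even for every n, so 4n + 9 has the same parity as 9, which is odd. Hence 4n + 9 is odd.

Only the reverse direction holds.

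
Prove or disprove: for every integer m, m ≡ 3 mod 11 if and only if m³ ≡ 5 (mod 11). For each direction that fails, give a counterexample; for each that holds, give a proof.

The biconditional holds.

(⟹) Suppose m ≡ 3 mod 11. Write m = 11j + 3. Then (11j + 3)³ = 1331j³ + 1089j² + 297j + 27 = 11(121j³ + 99j² + 27j + 2) + 5, so m³ ≡ 5 (mod 11).

(⟸) Conversely, suppose m³ ≡ 5 (mod 11). The only residue r in {0, …, 10} with r³ ≡ 5 (mod 11) is r = 3, so m ≡ 3 (mod 11).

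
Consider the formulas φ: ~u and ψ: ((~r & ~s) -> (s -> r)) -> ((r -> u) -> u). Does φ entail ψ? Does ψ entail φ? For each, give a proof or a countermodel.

Neither implication holds.

[⇒] This fails. Under u = F, s = F, r = F, the left side is true but the right side is false.

[⇐] This fails. Under u = T, s = F, r = F, the left side is false but the right side is true.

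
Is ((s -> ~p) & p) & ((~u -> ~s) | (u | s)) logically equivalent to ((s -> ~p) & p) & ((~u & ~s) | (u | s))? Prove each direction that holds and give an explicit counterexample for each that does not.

Forward direction. Assume the antecedent. If u is true, the antecedent forces (u = T, s = F, p = T), and the consequent holds there. If u is false, the antecedent forces (u = F, s = F, p = T), and the consequent holds there. Either way the consequent holds.

Converse. Assume the antecedent. If u is true, the antecedent forces (u = T, s = F, p = T), and the consequent holds there. If u is false, the antecedent forces (u = F, s = F, p = T), and the consequent holds there. Either way the consequent holds.

Both directions hold; the statement is true.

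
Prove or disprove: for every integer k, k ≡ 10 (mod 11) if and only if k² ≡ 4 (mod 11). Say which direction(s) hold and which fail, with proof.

Neither implication holds.

(→) This fails: take k = 10. Then 10 ≡ 10 (mod 11), but 10² = 100 ≡ 1 (mod 11), not 4.

(←) This fails: take k = 2. Then 2² = 4 ≡ 4 (mod 11), yet 2 ≡ 2 (mod 11), not 10.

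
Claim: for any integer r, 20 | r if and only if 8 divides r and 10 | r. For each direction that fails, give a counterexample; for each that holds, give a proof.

Converse. Suppose 8 ∣ r and 10 ∣ r. Any common multiple of 8 and 10 is a multiple of their lcm; here lcm(8, 10) = 8·10/gcd(8, 10) = 80/2 = 40, so 40 ∣ r. Since 20 ∣ 40, it follows that 20 ∣ r.

Forward direction. This fails: take r = 20. Certainly 20 ∣ 20, but 8 ∤ 20.

Only the reverse direction holds.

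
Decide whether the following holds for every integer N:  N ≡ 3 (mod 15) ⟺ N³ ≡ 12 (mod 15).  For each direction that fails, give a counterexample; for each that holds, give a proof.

Forward direction. Suppose N ≡ 3 (mod 15). Write N = 15j + 3. Then (15j + 3)³ = 3375j³ + 2025j² + 405j + 27 = 15(225j³ + 135j² + 27j + 1) + 12, so N³ ≡ 12 (mod 15).

Converse. Suppose N³ ≡ 12 (mod 15). The only residue r in {0, …, 14} with r³ ≡ 12 (mod 15) is r = 3, so N ≡ 3 (mod 15).

Both directions hold; the statement is true.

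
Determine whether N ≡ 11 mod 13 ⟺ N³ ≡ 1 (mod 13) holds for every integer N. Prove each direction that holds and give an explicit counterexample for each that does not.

(⇒) fails and (⇐) fails.

(→) This fails: take N = 11. Then 11 ≡ 11 (mod 13), but 11³ = 1331 ≡ 5 (mod 13), not 1.

(←) This fails: take N = 1. Then 1³ = 1 ≡ 1 (mod 13), yet 1 ≡ 1 (mod 13), not 11.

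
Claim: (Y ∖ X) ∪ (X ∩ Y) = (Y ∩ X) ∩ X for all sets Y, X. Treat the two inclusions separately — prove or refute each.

(⊆) This inclusion fails. Take Y = {1}, X = ∅; then 1 ∈ (Y ∖ X) ∪ (X ∩ Y) but 1 ∉ (Y ∩ X) ∩ X.

(⊇) Let x ∈ (Y ∩ X) ∩ X. Then x ∈ Y ∩ X, from which x ∈ (Y ∖ X) ∪ (X ∩ Y).

Only the reverse inclusion holds.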